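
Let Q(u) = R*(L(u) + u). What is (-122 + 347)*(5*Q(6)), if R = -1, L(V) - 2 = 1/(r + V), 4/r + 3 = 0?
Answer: -129375/14 ≈ -9241.1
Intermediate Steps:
r = -4/3 (r = 4/(-3 + 0) = 4/(-3) = 4*(-⅓) = -4/3 ≈ -1.3333)
L(V) = 2 + 1/(-4/3 + V)
Q(u) = -u - (-5 + 6*u)/(-4 + 3*u) (Q(u) = -((-5 + 6*u)/(-4 + 3*u) + u) = -(u + (-5 + 6*u)/(-4 + 3*u)) = -u - (-5 + 6*u)/(-4 + 3*u))
(-122 + 347)*(5*Q(6)) = (-122 + 347)*(5*((5 - 3*6² - 2*6)/(-4 + 3*6))) = 225*(5*((5 - 3*36 - 12)/(-4 + 18))) = 225*(5*((5 - 108 - 12)/14)) = 225*(5*((1/14)*(-115))) = 225*(5*(-115/14)) = 225*(-575/14) = -129375/14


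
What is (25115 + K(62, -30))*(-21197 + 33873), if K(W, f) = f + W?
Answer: 318763372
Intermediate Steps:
K(W, f) = W + f
(25115 + K(62, -30))*(-21197 + 33873) = (25115 + (62 - 30))*(-21197 + 33873) = (25115 + 32)*12676 = 25147*12676 = 318763372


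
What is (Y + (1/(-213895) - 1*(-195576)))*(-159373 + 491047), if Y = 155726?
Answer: 24922561900287786/213895 ≈ 1.1652e+11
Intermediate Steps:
(Y + (1/(-213895) - 1*(-195576)))*(-159373 + 491047) = (155726 + (1/(-213895) - 1*(-195576)))*(-159373 + 491047) = (155726 + (-1/213895 + 195576))*331674 = (155726 + 41832728519/213895)*331674 = (75141741289/213895)*331674 = 24922561900287786/213895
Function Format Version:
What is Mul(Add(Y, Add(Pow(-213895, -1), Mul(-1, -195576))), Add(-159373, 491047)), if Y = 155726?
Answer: Rational(24922561900287786, 213895) ≈ 1.1652e+11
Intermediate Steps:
Mul(Add(Y, Add(Pow(-213895, -1), Mul(-1, -195576))), Add(-159373, 491047)) = Mul(Add(155726, Add(Pow(-213895, -1), Mul(-1, -195576))), Add(-159373, 491047)) = Mul(Add(155726, Add(Rational(-1, 213895), 195576)), 331674) = Mul(Add(155726, Rational(41832728519, 213895)), 331674) = Mul(Rational(75141741289, 213895), 331674) = Rational(24922561900287786, 213895)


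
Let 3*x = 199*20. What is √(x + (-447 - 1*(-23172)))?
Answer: √216465/3 ≈ 155.09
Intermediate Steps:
x = 3980/3 (x = (199*20)/3 = (⅓)*3980 = 3980/3 ≈ 1326.7)
√(x + (-447 - 1*(-23172))) = √(3980/3 + (-447 - 1*(-23172))) = √(3980/3 + (-447 + 23172)) = √(3980/3 + 22725) = √(72155/3) = √216465/3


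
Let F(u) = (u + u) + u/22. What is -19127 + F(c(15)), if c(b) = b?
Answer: -420119/22 ≈ -19096.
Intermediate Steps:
F(u) = 45*u/22 (F(u) = 2*u + u*(1/22) = 2*u + u/22 = 45*u/22)
-19127 + F(c(15)) = -19127 + (45/22)*15 = -19127 + 675/22 = -420119/22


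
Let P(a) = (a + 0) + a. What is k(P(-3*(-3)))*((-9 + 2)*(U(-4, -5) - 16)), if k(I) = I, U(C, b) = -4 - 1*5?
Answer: 3150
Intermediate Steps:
U(C, b) = -9 (U(C, b) = -4 - 5 = -9)
P(a) = 2*a (P(a) = a + a = 2*a)
k(P(-3*(-3)))*((-9 + 2)*(U(-4, -5) - 16)) = (2*(-3*(-3)))*((-9 + 2)*(-9 - 16)) = (2*9)*(-7*(-25)) = 18*175 = 3150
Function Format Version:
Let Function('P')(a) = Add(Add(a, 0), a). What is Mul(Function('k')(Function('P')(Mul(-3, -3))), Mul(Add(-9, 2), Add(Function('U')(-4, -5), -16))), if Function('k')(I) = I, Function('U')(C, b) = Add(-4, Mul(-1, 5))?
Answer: 3150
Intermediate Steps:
Function('U')(C, b) = -9 (Function('U')(C, b) = Add(-4, -5) = -9)
Function('P')(a) = Mul(2, a) (Function('P')(a) = Add(a, a) = Mul(2, a))
Mul(Function('k')(Function('P')(Mul(-3, -3))), Mul(Add(-9, 2), Add(Function('U')(-4, -5), -16))) = Mul(Mul(2, Mul(-3, -3)), Mul(Add(-9, 2), Add(-9, -16))) = Mul(Mul(2, 9), Mul(-7, -25)) = Mul(18, 175) = 3150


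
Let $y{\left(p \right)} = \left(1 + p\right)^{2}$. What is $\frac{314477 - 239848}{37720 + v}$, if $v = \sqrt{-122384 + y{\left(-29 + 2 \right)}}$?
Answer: $\frac{703751470}{355730027} - \frac{74629 i \sqrt{30427}}{711460054} \approx 1.9783 - 0.018297 i$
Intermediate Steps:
$v = 2 i \sqrt{30427}$ ($v = \sqrt{-122384 + \left(1 + \left(-29 + 2\right)\right)^{2}} = \sqrt{-122384 + \left(1 - 27\right)^{2}} = \sqrt{-122384 + \left(-26\right)^{2}} = \sqrt{-122384 + 676} = \sqrt{-121708} = 2 i \sqrt{30427} \approx 348.87 i$)
$\frac{314477 - 239848}{37720 + v} = \frac{314477 - 239848}{37720 + 2 i \sqrt{30427}} = \frac{74629}{37720 + 2 i \sqrt{30427}}$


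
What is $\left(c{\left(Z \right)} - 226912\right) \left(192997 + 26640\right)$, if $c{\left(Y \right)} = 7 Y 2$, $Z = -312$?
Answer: $-50797645360$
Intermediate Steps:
$c{\left(Y \right)} = 14 Y$
$\left(c{\left(Z \right)} - 226912\right) \left(192997 + 26640\right) = \left(14 \left(-312\right) - 226912\right) \left(192997 + 26640\right) = \left(-4368 - 226912\right) 219637 = \left(-231280\right) 219637 = -50797645360$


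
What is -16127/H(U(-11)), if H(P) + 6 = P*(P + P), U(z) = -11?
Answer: -16127/236 ≈ -68.335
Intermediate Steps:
H(P) = -6 + 2*P**2 (H(P) = -6 + P*(P + P) = -6 + P*(2*P) = -6 + 2*P**2)
-16127/H(U(-11)) = -16127/(-6 + 2*(-11)**2) = -16127/(-6 + 2*121) = -16127/(-6 + 242) = -16127/236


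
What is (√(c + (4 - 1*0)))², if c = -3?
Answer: 1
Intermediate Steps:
(√(c + (4 - 1*0)))² = (√(-3 + (4 - 1*0)))² = (√(-3 + (4 + 0)))² = (√(-3 + 4))² = (√1)² = 1² = 1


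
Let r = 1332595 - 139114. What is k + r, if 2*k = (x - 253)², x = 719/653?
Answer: 522439519779/426409 ≈ 1.2252e+6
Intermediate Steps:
x = 719/653 (x = 719*(1/653) = 719/653 ≈ 1.1011)
r = 1193481
k = 13528480050/426409 (k = (719/653 - 253)²/2 = (-164490/653)²/2 = (½)*(27056960100/426409) = 13528480050/426409 ≈ 31727.)
k + r = 13528480050/426409 + 1193481 = 522439519779/426409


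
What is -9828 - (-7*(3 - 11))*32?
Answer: -11620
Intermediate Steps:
-9828 - (-7*(3 - 11))*32 = -9828 - (-7*(-8))*32 = -9828 - 56*32 = -9828 - 1*1792 = -9828 - 1792 = -11620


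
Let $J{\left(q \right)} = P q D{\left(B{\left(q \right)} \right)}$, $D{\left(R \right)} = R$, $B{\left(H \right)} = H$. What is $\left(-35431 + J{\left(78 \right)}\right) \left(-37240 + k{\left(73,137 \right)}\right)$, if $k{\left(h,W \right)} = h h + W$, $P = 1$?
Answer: $932471578$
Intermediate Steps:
$k{\left(h,W \right)} = W + h^{2}$ ($k{\left(h,W \right)} = h^{2} + W = W + h^{2}$)
$J{\left(q \right)} = q^{2}$ ($J{\left(q \right)} = 1 q q = q q = q^{2}$)
$\left(-35431 + J{\left(78 \right)}\right) \left(-37240 + k{\left(73,137 \right)}\right) = \left(-35431 + 78^{2}\right) \left(-37240 + \left(137 + 73^{2}\right)\right) = \left(-35431 + 6084\right) \left(-37240 + \left(137 + 5329\right)\right) = - 29347 \left(-37240 + 5466\right) = \left(-29347\right) \left(-31774\right) = 932471578$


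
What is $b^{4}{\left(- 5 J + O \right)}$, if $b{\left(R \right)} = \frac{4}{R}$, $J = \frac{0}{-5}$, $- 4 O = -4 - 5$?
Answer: $\frac{65536}{6561} \approx 9.9887$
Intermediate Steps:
$O = \frac{9}{4}$ ($O = - \frac{-4 - 5}{4} = \left(- \frac{1}{4}\right) \left(-9\right) = \frac{9}{4} \approx 2.25$)
$J = 0$ ($J = 0 \left(- \frac{1}{5}\right) = 0$)
$b^{4}{\left(- 5 J + O \right)} = \left(\frac{4}{\left(-5\right) 0 + \frac{9}{4}}\right)^{4} = \left(\frac{4}{0 + \frac{9}{4}}\right)^{4} = \left(\frac{4}{\frac{9}{4}}\right)^{4} = \left(4 \cdot \frac{4}{9}\right)^{4} = \left(\frac{16}{9}\right)^{4} = \frac{65536}{6561}$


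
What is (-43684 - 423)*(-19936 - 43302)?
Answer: 2789238466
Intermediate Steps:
(-43684 - 423)*(-19936 - 43302) = -44107*(-63238) = 2789238466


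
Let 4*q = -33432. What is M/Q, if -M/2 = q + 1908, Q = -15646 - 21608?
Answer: -2150/6209 ≈ -0.34627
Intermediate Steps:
Q = -37254
q = -8358 (q = (1/4)*(-33432) = -8358)
M = 12900 (M = -2*(-8358 + 1908) = -2*(-6450) = 12900)
M/Q = 12900/(-37254) = 12900*(-1/37254) = -2150/6209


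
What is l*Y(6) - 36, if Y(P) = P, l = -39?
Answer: -270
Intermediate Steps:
l*Y(6) - 36 = -39*6 - 36 = -234 - 36 = -270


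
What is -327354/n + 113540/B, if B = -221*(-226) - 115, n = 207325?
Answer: 7227303326/10331212075 ≈ 0.69956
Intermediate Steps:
B = 49831 (B = 49946 - 115 = 49831)
-327354/n + 113540/B = -327354/207325 + 113540/49831 = 7227303326/10331212075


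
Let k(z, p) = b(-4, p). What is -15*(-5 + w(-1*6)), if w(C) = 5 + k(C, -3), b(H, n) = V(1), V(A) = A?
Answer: -15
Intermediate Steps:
b(H, n) = 1
k(z, p) = 1
w(C) = 6 (w(C) = 5 + 1 = 6)
-15*(-5 + w(-1*6)) = -15*(-5 + 6) = -15*1 = -15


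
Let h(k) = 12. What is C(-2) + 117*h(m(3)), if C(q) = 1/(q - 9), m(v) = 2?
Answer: 15443/11 ≈ 1403.9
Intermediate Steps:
C(q) = 1/(-9 + q)
C(-2) + 117*h(m(3)) = 1/(-9 - 2) + 117*12 = 1/(-11) + 1404 = -1/11 + 1404 = 15443/11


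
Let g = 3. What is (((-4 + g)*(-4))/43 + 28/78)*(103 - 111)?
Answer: -6064/1677 ≈ -3.6160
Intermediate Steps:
(((-4 + g)*(-4))/43 + 28/78)*(103 - 111) = (((-4 + 3)*(-4))/43 + 28/78)*(103 - 111) = (-1*(-4)*(1/43) + 28*(1/78))*(-8) = (4*(1/43) + 14/39)*(-8) = (4/43 + 14/39)*(-8) = (758/1677)*(-8) = -6064/1677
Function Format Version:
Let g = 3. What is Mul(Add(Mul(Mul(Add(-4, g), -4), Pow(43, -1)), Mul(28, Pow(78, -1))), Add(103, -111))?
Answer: Rational(-6064, 1677) ≈ -3.6160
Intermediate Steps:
Mul(Add(Mul(Mul(Add(-4, g), -4), Pow(43, -1)), Mul(28, Pow(78, -1))), Add(103, -111)) = Mul(Add(Mul(Mul(Add(-4, 3), -4), Pow(43, -1)), Mul(28, Pow(78, -1))), Add(103, -111)) = Mul(Add(Mul(Mul(-1, -4), Rational(1, 43)), Mul(28, Rational(1, 78))), -8) = Mul(Add(Mul(4, Rational(1, 43)), Rational(14, 39)), -8) = Mul(Add(Rational(4, 43), Rational(14, 39)), -8) = Mul(Rational(758, 1677), -8) = Rational(-6064, 1677)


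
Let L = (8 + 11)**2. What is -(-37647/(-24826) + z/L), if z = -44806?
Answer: 1098763189/8962186 ≈ 122.60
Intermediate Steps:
L = 361 (L = 19**2 = 361)
-(-37647/(-24826) + z/L) = -(-37647/(-24826) - 44806/361) = -(-37647*(-1/24826) - 44806*1/361) = -(37647/24826 - 44806/361) = -1*(-1098763189/8962186) = 1098763189/8962186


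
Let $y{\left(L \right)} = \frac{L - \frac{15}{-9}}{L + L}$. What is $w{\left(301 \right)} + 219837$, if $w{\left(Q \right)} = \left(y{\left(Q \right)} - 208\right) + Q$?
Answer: $\frac{198597244}{903} \approx 2.1993 \cdot 10^{5}$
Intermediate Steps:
$y{\left(L \right)} = \frac{\frac{5}{3} + L}{2 L}$ ($y{\left(L \right)} = \frac{L - - \frac{5}{3}}{2 L} = \left(L + \frac{5}{3}\right) \frac{1}{2 L} = \left(\frac{5}{3} + L\right) \frac{1}{2 L} = \frac{\frac{5}{3} + L}{2 L}$)
$w{\left(Q \right)} = -208 + Q + \frac{5 + 3 Q}{6 Q}$ ($w{\left(Q \right)} = \left(\frac{5 + 3 Q}{6 Q} - 208\right) + Q = \left(-208 + \frac{5 + 3 Q}{6 Q}\right) + Q = -208 + Q + \frac{5 + 3 Q}{6 Q}$)
$w{\left(301 \right)} + 219837 = \left(- \frac{415}{2} + 301 + \frac{5}{6 \cdot 301}\right) + 219837 = \left(- \frac{415}{2} + 301 + \frac{5}{6} \cdot \frac{1}{301}\right) + 219837 = \left(- \frac{415}{2} + 301 + \frac{5}{1806}\right) + 219837 = \frac{84433}{903} + 219837 = \frac{198597244}{903}$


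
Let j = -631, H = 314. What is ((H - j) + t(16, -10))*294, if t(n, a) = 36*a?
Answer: 171990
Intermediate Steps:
((H - j) + t(16, -10))*294 = ((314 - 1*(-631)) + 36*(-10))*294 = ((314 + 631) - 360)*294 = (945 - 360)*294 = 585*294 = 171990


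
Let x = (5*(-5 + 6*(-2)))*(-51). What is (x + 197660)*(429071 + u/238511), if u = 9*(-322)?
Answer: 2953113526659155/34073 ≈ 8.6670e+10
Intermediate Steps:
u = -2898
x = 4335 (x = (5*(-5 - 12))*(-51) = (5*(-17))*(-51) = -85*(-51) = 4335)
(x + 197660)*(429071 + u/238511) = (4335 + 197660)*(429071 - 2898/238511) = 201995*(429071 - 2898*1/238511) = 201995*(429071 - 414/34073) = 201995*(14619735769/34073) = 2953113526659155/34073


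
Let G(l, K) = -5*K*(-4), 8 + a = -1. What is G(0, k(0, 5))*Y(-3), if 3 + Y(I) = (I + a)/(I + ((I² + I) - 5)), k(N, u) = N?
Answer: 0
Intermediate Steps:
a = -9 (a = -8 - 1 = -9)
Y(I) = -3 + (-9 + I)/(-5 + I² + 2*I) (Y(I) = -3 + (I - 9)/(I + ((I² + I) - 5)) = -3 + (-9 + I)/(I + ((I + I²) - 5)) = -3 + (-9 + I)/(I + (-5 + I + I²)) = -3 + (-9 + I)/(-5 + I² + 2*I))
G(l, K) = 20*K
G(0, k(0, 5))*Y(-3) = (20*0)*((6 - 5*(-3) - 3*(-3)²)/(-5 + (-3)² + 2*(-3))) = 0*((6 + 15 - 3*9)/(-5 + 9 - 6)) = 0*((6 + 15 - 27)/(-2)) = 0*(-½*(-6)) = 0*3 = 0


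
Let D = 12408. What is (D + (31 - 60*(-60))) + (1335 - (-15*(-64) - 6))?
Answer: 16420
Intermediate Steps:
(D + (31 - 60*(-60))) + (1335 - (-15*(-64) - 6)) = (12408 + (31 - 60*(-60))) + (1335 - (-15*(-64) - 6)) = (12408 + (31 + 3600)) + (1335 - (960 - 6)) = (12408 + 3631) + (1335 - 1*954) = 16039 + (1335 - 954) = 16039 + 381 = 16420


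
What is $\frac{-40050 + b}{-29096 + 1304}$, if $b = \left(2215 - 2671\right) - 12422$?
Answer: $\frac{3308}{1737} \approx 1.9044$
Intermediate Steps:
$b = -12878$ ($b = -456 - 12422 = -12878$)
$\frac{-40050 + b}{-29096 + 1304} = \frac{-40050 - 12878}{-29096 + 1304} = - \frac{52928}{-27792} = \left(-52928\right) \left(- \frac{1}{27792}\right) = \frac{3308}{1737}$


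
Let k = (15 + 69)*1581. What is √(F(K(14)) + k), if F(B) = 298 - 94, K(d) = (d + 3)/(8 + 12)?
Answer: 4*√8313 ≈ 364.70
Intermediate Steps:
K(d) = 3/20 + d/20 (K(d) = (3 + d)/20 = (3 + d)*(1/20) = 3/20 + d/20)
F(B) = 204
k = 132804 (k = 84*1581 = 132804)
√(F(K(14)) + k) = √(204 + 132804) = √133008 = 4*√8313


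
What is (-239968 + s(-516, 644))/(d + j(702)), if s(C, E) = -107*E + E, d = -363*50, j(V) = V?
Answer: 12843/727 ≈ 17.666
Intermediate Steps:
d = -18150
s(C, E) = -106*E
(-239968 + s(-516, 644))/(d + j(702)) = (-239968 - 106*644)/(-18150 + 702) = (-239968 - 68264)/(-17448) = -308232*(-1/17448) = 12843/727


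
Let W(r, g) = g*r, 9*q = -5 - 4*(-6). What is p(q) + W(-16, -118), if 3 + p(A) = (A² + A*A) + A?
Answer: 153578/81 ≈ 1896.0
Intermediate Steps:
q = 19/9 (q = (-5 - 4*(-6))/9 = (-5 + 24)/9 = (⅑)*19 = 19/9 ≈ 2.1111)
p(A) = -3 + A + 2*A² (p(A) = -3 + ((A² + A*A) + A) = -3 + ((A² + A²) + A) = -3 + (2*A² + A) = -3 + (A + 2*A²) = -3 + A + 2*A²)
p(q) + W(-16, -118) = (-3 + 19/9 + 2*(19/9)²) - 118*(-16) = (-3 + 19/9 + 2*(361/81)) + 1888 = (-3 + 19/9 + 722/81) + 1888 = 650/81 + 1888 = 153578/81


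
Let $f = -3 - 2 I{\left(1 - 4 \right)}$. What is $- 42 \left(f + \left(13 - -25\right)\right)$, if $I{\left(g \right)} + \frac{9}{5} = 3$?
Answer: $- \frac{6846}{5} \approx -1369.2$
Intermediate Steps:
$I{\left(g \right)} = \frac{6}{5}$ ($I{\left(g \right)} = - \frac{9}{5} + 3 = \frac{6}{5}$)
$f = - \frac{27}{5}$ ($f = -3 - \frac{12}{5} = - \frac{27}{5} \approx -5.4$)
$- 42 \left(f + \left(13 - -25\right)\right) = - 42 \left(- \frac{27}{5} + \left(13 - -25\right)\right) = - 42 \left(- \frac{27}{5} + \left(13 + 25\right)\right) = - 42 \left(- \frac{27}{5} + 38\right) = \left(-42\right) \frac{163}{5} = - \frac{6846}{5}$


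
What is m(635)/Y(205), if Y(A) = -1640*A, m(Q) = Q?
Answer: -127/67240 ≈ -0.0018888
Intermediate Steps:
m(635)/Y(205) = 635/((-1640*205)) = 635/(-336200) = 635*(-1/336200) = -127/67240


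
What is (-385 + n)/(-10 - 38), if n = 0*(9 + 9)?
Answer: 385/48 ≈ 8.0208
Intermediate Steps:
n = 0 (n = 0*18 = 0)
(-385 + n)/(-10 - 38) = (-385 + 0)/(-10 - 38) = -385/(-48) = -385*(-1/48) = 385/48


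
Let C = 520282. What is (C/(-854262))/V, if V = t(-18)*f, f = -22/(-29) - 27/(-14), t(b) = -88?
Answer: 52808623/20503996524 ≈ 0.0025755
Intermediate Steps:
f = 1091/406 (f = -22*(-1/29) - 27*(-1/14) = 22/29 + 27/14 = 1091/406 ≈ 2.6872)
V = -48004/203 (V = -88*1091/406 = -48004/203 ≈ -236.47)
(C/(-854262))/V = (520282/(-854262))/(-48004/203) = (520282*(-1/854262))*(-203/48004) = -260141/427131*(-203/48004) = 52808623/20503996524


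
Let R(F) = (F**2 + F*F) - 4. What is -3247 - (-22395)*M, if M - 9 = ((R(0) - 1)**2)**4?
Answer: 8748245183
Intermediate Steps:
R(F) = -4 + 2*F**2 (R(F) = (F**2 + F**2) - 4 = 2*F**2 - 4 = -4 + 2*F**2)
M = 390634 (M = 9 + (((-4 + 2*0**2) - 1)**2)**4 = 9 + (((-4 + 2*0) - 1)**2)**4 = 9 + (((-4 + 0) - 1)**2)**4 = 9 + ((-4 - 1)**2)**4 = 9 + ((-5)**2)**4 = 9 + 25**4 = 9 + 390625 = 390634)
-3247 - (-22395)*M = -3247 - (-22395)*390634 = -3247 - 1*(-8748248430) = -3247 + 8748248430 = 8748245183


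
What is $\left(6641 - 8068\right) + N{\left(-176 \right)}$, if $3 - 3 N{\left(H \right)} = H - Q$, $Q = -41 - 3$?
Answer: $-1382$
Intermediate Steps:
$Q = -44$
$N{\left(H \right)} = - \frac{41}{3} - \frac{H}{3}$ ($N{\left(H \right)} = 1 - \frac{H - -44}{3} = 1 - \frac{H + 44}{3} = 1 - \frac{44 + H}{3} = 1 - \left(\frac{44}{3} + \frac{H}{3}\right) = - \frac{41}{3} - \frac{H}{3}$)
$\left(6641 - 8068\right) + N{\left(-176 \right)} = \left(6641 - 8068\right) - -45 = -1427 + \left(- \frac{41}{3} + \frac{176}{3}\right) = -1427 + 45 = -1382$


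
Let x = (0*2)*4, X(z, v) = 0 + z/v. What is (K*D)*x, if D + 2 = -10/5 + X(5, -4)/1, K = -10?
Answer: 0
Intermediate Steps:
X(z, v) = z/v
x = 0 (x = 0*4 = 0)
D = -21/4 (D = -2 + (-10/5 + (5/(-4))/1) = -2 + (-10*1/5 + (5*(-1/4))*1) = -2 + (-2 - 5/4*1) = -2 + (-2 - 5/4) = -2 - 13/4 = -21/4 ≈ -5.2500)
(K*D)*x = -10*(-21/4)*0 = (105/2)*0 = 0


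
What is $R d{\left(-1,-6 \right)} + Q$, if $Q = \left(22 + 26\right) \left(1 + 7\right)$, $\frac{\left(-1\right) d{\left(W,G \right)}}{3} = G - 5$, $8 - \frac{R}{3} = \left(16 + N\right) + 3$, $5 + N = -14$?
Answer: $1176$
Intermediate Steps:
$N = -19$ ($N = -5 - 14 = -19$)
$R = 24$ ($R = 24 - 3 \left(\left(16 - 19\right) + 3\right) = 24 - 3 \left(-3 + 3\right) = 24 - 0 = 24 + 0 = 24$)
$d{\left(W,G \right)} = 15 - 3 G$ ($d{\left(W,G \right)} = - 3 \left(G - 5\right) = - 3 \left(-5 + G\right) = 15 - 3 G$)
$Q = 384$ ($Q = 48 \cdot 8 = 384$)
$R d{\left(-1,-6 \right)} + Q = 24 \left(15 - -18\right) + 384 = 24 \left(15 + 18\right) + 384 = 24 \cdot 33 + 384 = 792 + 384 = 1176$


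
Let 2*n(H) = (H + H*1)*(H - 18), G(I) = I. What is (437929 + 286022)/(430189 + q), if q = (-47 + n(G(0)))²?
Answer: 723951/432398 ≈ 1.6743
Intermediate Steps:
n(H) = H*(-18 + H) (n(H) = ((H + H*1)*(H - 18))/2 = ((H + H)*(-18 + H))/2 = ((2*H)*(-18 + H))/2 = (2*H*(-18 + H))/2 = H*(-18 + H))
q = 2209 (q = (-47 + 0*(-18 + 0))² = (-47 + 0*(-18))² = (-47 + 0)² = (-47)² = 2209)
(437929 + 286022)/(430189 + q) = (437929 + 286022)/(430189 + 2209) = 723951/432398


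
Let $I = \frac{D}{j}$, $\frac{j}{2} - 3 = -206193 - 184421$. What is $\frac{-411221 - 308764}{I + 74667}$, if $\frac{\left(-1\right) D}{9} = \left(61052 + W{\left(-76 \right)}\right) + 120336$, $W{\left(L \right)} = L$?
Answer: $- \frac{93744686945}{9722189147} \approx -9.6423$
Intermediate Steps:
$j = -781222$ ($j = 6 + 2 \left(-206193 - 184421\right) = 6 + 2 \left(-390614\right) = 6 - 781228 = -781222$)
$D = -1631808$ ($D = - 9 \left(\left(61052 - 76\right) + 120336\right) = - 9 \left(60976 + 120336\right) = \left(-9\right) 181312 = -1631808$)
$I = \frac{815904}{390611}$ ($I = - \frac{1631808}{-781222} = \left(-1631808\right) \left(- \frac{1}{781222}\right) = \frac{815904}{390611} \approx 2.0888$)
$\frac{-411221 - 308764}{I + 74667} = \frac{-411221 - 308764}{\frac{815904}{390611} + 74667} = - \frac{719985}{\frac{29166567441}{390611}} = \left(-719985\right) \frac{390611}{29166567441} = - \frac{93744686945}{9722189147}$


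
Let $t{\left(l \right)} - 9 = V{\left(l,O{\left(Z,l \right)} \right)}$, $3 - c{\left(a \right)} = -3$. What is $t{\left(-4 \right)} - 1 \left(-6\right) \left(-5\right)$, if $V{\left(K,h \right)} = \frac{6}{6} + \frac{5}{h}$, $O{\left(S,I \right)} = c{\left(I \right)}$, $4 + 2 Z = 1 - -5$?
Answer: $- \frac{115}{6} \approx -19.167$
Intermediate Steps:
$c{\left(a \right)} = 6$ ($c{\left(a \right)} = 3 - -3 = 3 + 3 = 6$)
$Z = 1$ ($Z = -2 + \frac{1 - -5}{2} = -2 + \frac{1 + 5}{2} = -2 + \frac{1}{2} \cdot 6 = -2 + 3 = 1$)
$O{\left(S,I \right)} = 6$
$V{\left(K,h \right)} = 1 + \frac{5}{h}$ ($V{\left(K,h \right)} = 6 \cdot \frac{1}{6} + \frac{5}{h} = 1 + \frac{5}{h}$)
$t{\left(l \right)} = \frac{65}{6}$ ($t{\left(l \right)} = 9 + \frac{5 + 6}{6} = 9 + \frac{1}{6} \cdot 11 = 9 + \frac{11}{6} = \frac{65}{6}$)
$t{\left(-4 \right)} - 1 \left(-6\right) \left(-5\right) = \frac{65}{6} - 1 \left(-6\right) \left(-5\right) = \frac{65}{6} - \left(-6\right) \left(-5\right) = \frac{65}{6} - 30 = - \frac{115}{6}$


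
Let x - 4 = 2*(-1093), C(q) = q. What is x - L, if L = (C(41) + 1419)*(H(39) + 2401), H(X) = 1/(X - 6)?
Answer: -115753646/33 ≈ -3.5077e+6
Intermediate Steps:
H(X) = 1/(-6 + X)
x = -2182 (x = 4 + 2*(-1093) = 4 - 2186 = -2182)
L = 115681640/33 (L = (41 + 1419)*(1/(-6 + 39) + 2401) = 1460*(1/33 + 2401) = 1460*(79234/33) = 115681640/33 ≈ 3.5055e+6)
x - L = -2182 - 1*115681640/33 = -2182 - 115681640/33 = -115753646/33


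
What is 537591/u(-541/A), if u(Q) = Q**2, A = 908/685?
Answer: 443224426224/137333242225 ≈ 3.2274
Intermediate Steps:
A = 908/685 (A = 908*(1/685) = 908/685 ≈ 1.3255)
537591/u(-541/A) = 537591/((-541/908/685)**2) = 537591/((-541*685/908)**2) = 537591/((-370585/908)**2) = 537591/(137333242225/824464) = 537591*(824464/137333242225) = 443224426224/137333242225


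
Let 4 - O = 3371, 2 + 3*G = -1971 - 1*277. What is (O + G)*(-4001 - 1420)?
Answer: 22318257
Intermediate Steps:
G = -750 (G = -⅔ + (-1971 - 1*277)/3 = -⅔ + (-1971 - 277)/3 = -⅔ + (⅓)*(-2248) = -⅔ - 2248/3 = -750)
O = -3367 (O = 4 - 1*3371 = 4 - 3371 = -3367)
(O + G)*(-4001 - 1420) = (-3367 - 750)*(-4001 - 1420) = -4117*(-5421) = 22318257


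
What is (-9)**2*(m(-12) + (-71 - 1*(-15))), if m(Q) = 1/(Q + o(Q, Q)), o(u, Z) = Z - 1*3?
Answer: -4539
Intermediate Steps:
o(u, Z) = -3 + Z (o(u, Z) = Z - 3 = -3 + Z)
m(Q) = 1/(-3 + 2*Q) (m(Q) = 1/(Q + (-3 + Q)) = 1/(-3 + 2*Q))
(-9)**2*(m(-12) + (-71 - 1*(-15))) = (-9)**2*(1/(-3 + 2*(-12)) + (-71 - 1*(-15))) = 81*(1/(-3 - 24) + (-71 + 15)) = 81*(1/(-27) - 56) = 81*(-1/27 - 56) = 81*(-1513/27) = -4539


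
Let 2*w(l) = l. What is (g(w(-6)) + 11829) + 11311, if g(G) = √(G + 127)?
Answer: 23140 + 2*√31 ≈ 23151.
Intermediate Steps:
w(l) = l/2
g(G) = √(127 + G)
(g(w(-6)) + 11829) + 11311 = (√(127 + (½)*(-6)) + 11829) + 11311 = (√(127 - 3) + 11829) + 11311 = (√124 + 11829) + 11311 = (2*√31 + 11829) + 11311 = (11829 + 2*√31) + 11311 = 23140 + 2*√31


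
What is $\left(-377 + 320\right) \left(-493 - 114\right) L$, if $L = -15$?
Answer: $-518985$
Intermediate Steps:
$\left(-377 + 320\right) \left(-493 - 114\right) L = \left(-377 + 320\right) \left(-493 - 114\right) \left(-15\right) = \left(-57\right) \left(-607\right) \left(-15\right) = 34599 \left(-15\right) = -518985$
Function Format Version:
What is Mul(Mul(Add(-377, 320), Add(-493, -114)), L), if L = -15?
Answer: -518985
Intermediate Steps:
Mul(Mul(Add(-377, 320), Add(-493, -114)), L) = Mul(Mul(Add(-377, 320), Add(-493, -114)), -15) = Mul(Mul(-57, -607), -15) = Mul(34599, -15) = -518985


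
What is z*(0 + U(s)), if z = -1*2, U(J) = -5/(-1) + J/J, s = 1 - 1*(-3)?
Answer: -12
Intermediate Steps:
s = 4 (s = 1 + 3 = 4)
U(J) = 6 (U(J) = -5*(-1) + 1 = 5 + 1 = 6)
z = -2
z*(0 + U(s)) = -2*(0 + 6) = -2*6 = -12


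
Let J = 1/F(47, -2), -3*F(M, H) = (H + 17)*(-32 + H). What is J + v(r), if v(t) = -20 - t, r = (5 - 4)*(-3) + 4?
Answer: -3569/170 ≈ -20.994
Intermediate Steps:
r = 1 (r = 1*(-3) + 4 = -3 + 4 = 1)
F(M, H) = -(-32 + H)*(17 + H)/3 (F(M, H) = -(H + 17)*(-32 + H)/3 = -(17 + H)*(-32 + H)/3 = -(-32 + H)*(17 + H)/3)
J = 1/170 (J = 1/(544/3 + 5*(-2) - 1/3*(-2)**2) = 1/(544/3 - 10 - 1/3*4) = 1/(544/3 - 10 - 4/3) = 1/170 ≈ 0.0058824)
J + v(r) = 1/170 + (-20 - 1*1) = 1/170 + (-20 - 1) = 1/170 - 21 = -3569/170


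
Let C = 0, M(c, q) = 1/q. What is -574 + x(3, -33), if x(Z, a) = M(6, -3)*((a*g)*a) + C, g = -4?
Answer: 878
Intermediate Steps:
x(Z, a) = 4*a**2/3 (x(Z, a) = ((a*(-4))*a)/(-3) + 0 = -(-4*a)*a/3 + 0 = -(-4)*a**2/3 + 0 = 4*a**2/3 + 0 = 4*a**2/3)
-574 + x(3, -33) = -574 + (4/3)*(-33)**2 = -574 + (4/3)*1089 = -574 + 1452 = 878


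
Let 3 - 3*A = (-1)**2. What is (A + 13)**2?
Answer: 1681/9 ≈ 186.78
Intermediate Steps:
A = 2/3 (A = 1 - 1/3*(-1)**2 = 1 - 1/3*1 = 1 - 1/3 = 2/3 ≈ 0.66667)
(A + 13)**2 = (2/3 + 13)**2 = (41/3)**2 = 1681/9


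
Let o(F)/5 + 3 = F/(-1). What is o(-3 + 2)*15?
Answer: -150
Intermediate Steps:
o(F) = -15 - 5*F (o(F) = -15 + 5*(F/(-1)) = -15 + 5*(F*(-1)) = -15 + 5*(-F) = -15 - 5*F)
o(-3 + 2)*15 = (-15 - 5*(-3 + 2))*15 = (-15 - 5*(-1))*15 = (-15 + 5)*15 = -10*15 = -150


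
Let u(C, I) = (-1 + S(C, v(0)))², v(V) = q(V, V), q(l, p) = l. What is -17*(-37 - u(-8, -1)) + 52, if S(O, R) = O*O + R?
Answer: 68154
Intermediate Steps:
v(V) = V
S(O, R) = R + O² (S(O, R) = O² + R = R + O²)
u(C, I) = (-1 + C²)² (u(C, I) = (-1 + (0 + C²))² = (-1 + C²)²)
-17*(-37 - u(-8, -1)) + 52 = -17*(-37 - (-1 + (-8)²)²) + 52 = -17*(-37 - (-1 + 64)²) + 52 = -17*(-37 - 1*63²) + 52 = -17*(-37 - 1*3969) + 52 = -17*(-37 - 3969) + 52 = -17*(-4006) + 52 = 68102 + 52 = 68154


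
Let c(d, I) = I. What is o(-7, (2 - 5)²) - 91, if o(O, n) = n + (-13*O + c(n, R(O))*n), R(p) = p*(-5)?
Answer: 324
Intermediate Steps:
R(p) = -5*p
o(O, n) = n - 13*O - 5*O*n (o(O, n) = n + (-13*O + (-5*O)*n) = n + (-13*O - 5*O*n) = n - 13*O - 5*O*n)
o(-7, (2 - 5)²) - 91 = ((2 - 5)² - 13*(-7) - 5*(-7)*(2 - 5)²) - 91 = ((-3)² + 91 - 5*(-7)*(-3)²) - 91 = (9 + 91 - 5*(-7)*9) - 91 = (9 + 91 + 315) - 91 = 415 - 91 = 324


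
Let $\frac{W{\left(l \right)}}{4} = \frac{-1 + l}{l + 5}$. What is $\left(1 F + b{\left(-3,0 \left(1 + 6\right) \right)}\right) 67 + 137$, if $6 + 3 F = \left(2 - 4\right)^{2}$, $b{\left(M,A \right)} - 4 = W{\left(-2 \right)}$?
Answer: $\frac{277}{3} \approx 92.333$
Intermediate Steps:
$W{\left(l \right)} = \frac{4 \left(-1 + l\right)}{5 + l}$ ($W{\left(l \right)} = 4 \frac{-1 + l}{l + 5} = 4 \frac{-1 + l}{5 + l} = \frac{4 \left(-1 + l\right)}{5 + l}$)
$b{\left(M,A \right)} = 0$ ($b{\left(M,A \right)} = 4 + \frac{4 \left(-1 - 2\right)}{5 - 2} = 4 + 4 \cdot \frac{1}{3} \left(-3\right) = 4 - 4 = 0$)
$F = - \frac{2}{3}$ ($F = -2 + \frac{\left(2 - 4\right)^{2}}{3} = -2 + \frac{\left(-2\right)^{2}}{3} = -2 + \frac{1}{3} \cdot 4 = -2 + \frac{4}{3} = - \frac{2}{3} \approx -0.66667$)
$\left(1 F + b{\left(-3,0 \left(1 + 6\right) \right)}\right) 67 + 137 = \left(1 \left(- \frac{2}{3}\right) + 0\right) 67 + 137 = \left(- \frac{2}{3} + 0\right) 67 + 137 = \left(- \frac{2}{3}\right) 67 + 137 = - \frac{134}{3} + 137 = \frac{277}{3}$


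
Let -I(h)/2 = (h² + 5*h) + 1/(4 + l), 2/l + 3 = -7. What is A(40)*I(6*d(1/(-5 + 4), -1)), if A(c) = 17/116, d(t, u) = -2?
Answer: -27217/1102 ≈ -24.698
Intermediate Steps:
A(c) = 17/116 (A(c) = 17*(1/116) = 17/116)
l = -⅕ (l = 2/(-3 - 7) = 2/(-10) = 2*(-⅒) = -⅕ ≈ -0.20000)
I(h) = -10/19 - 10*h - 2*h² (I(h) = -2*((h² + 5*h) + 1/(4 - ⅕)) = -2*((h² + 5*h) + 1/(19/5)) = -2*((h² + 5*h) + 5/19) = -2*(5/19 + h² + 5*h) = -10/19 - 10*h - 2*h²)
A(40)*I(6*d(1/(-5 + 4), -1)) = 17*(-10/19 - 60*(-2) - 2*(6*(-2))²)/116 = 17*(-10/19 - 10*(-12) - 2*(-12)²)/116 = 17*(-10/19 + 120 - 2*144)/116 = 17*(-10/19 + 120 - 288)/116 = (17/116)*(-3202/19) = -27217/1102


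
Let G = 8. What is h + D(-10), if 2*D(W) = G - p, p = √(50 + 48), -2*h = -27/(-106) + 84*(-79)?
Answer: 704237/212 - 7*√2/2 ≈ 3316.9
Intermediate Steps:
h = 703389/212 (h = -(-27/(-106) + 84*(-79))/2 = -(-27*(-1/106) - 6636)/2 = -(27/106 - 6636)/2 = -½*(-703389/106) = 703389/212 ≈ 3317.9)
p = 7*√2 (p = √98 = 7*√2 ≈ 9.8995)
D(W) = 4 - 7*√2/2 (D(W) = (8 - 7*√2)/2 = 4 - 7*√2/2)
h + D(-10) = 703389/212 + (4 - 7*√2/2) = 704237/212 - 7*√2/2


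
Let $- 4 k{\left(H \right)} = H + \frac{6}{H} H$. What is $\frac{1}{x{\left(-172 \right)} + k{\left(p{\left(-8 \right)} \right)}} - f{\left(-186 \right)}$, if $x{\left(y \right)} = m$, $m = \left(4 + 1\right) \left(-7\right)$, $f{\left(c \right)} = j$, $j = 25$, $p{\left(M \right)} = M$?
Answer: $- \frac{1727}{69} \approx -25.029$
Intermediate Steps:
$f{\left(c \right)} = 25$
$k{\left(H \right)} = - \frac{3}{2} - \frac{H}{4}$ ($k{\left(H \right)} = - \frac{H + \frac{6}{H} H}{4} = - \frac{H + 6}{4} = - \frac{6 + H}{4} = - \frac{3}{2} - \frac{H}{4}$)
$m = -35$ ($m = 5 \left(-7\right) = -35$)
$x{\left(y \right)} = -35$
$\frac{1}{x{\left(-172 \right)} + k{\left(p{\left(-8 \right)} \right)}} - f{\left(-186 \right)} = \frac{1}{-35 - - \frac{1}{2}} - 25 = \frac{1}{-35 + \left(- \frac{3}{2} + 2\right)} - 25 = \frac{1}{-35 + \frac{1}{2}} - 25 = \frac{1}{- \frac{69}{2}} - 25 = - \frac{2}{69} - 25 = - \frac{1727}{69}$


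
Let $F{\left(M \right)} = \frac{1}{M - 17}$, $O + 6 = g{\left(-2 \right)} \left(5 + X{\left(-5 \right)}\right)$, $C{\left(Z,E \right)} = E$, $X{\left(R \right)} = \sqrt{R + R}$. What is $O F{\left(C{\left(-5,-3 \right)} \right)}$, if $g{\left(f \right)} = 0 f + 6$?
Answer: $- \frac{6}{5} - \frac{3 i \sqrt{10}}{10} \approx -1.2 - 0.94868 i$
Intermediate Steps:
$X{\left(R \right)} = \sqrt{2} \sqrt{R}$ ($X{\left(R \right)} = \sqrt{2 R} = \sqrt{2} \sqrt{R}$)
$g{\left(f \right)} = 6$ ($g{\left(f \right)} = 0 + 6 = 6$)
$O = 24 + 6 i \sqrt{10}$ ($O = -6 + 6 \left(5 + \sqrt{2} \sqrt{-5}\right) = -6 + 6 \left(5 + \sqrt{2} i \sqrt{5}\right) = -6 + 6 \left(5 + i \sqrt{10}\right) = -6 + \left(30 + 6 i \sqrt{10}\right) = 24 + 6 i \sqrt{10} \approx 24.0 + 18.974 i$)
$F{\left(M \right)} = \frac{1}{-17 + M}$
$O F{\left(C{\left(-5,-3 \right)} \right)} = \frac{24 + 6 i \sqrt{10}}{-17 - 3} = \frac{24 + 6 i \sqrt{10}}{-20} = \left(24 + 6 i \sqrt{10}\right) \left(- \frac{1}{20}\right) = - \frac{6}{5} - \frac{3 i \sqrt{10}}{10}$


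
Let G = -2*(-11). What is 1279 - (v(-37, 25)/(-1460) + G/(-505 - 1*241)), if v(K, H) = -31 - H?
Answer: 174128248/136145 ≈ 1279.0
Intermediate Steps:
G = 22
1279 - (v(-37, 25)/(-1460) + G/(-505 - 1*241)) = 1279 - ((-31 - 1*25)/(-1460) + 22/(-505 - 1*241)) = 1279 - ((-31 - 25)*(-1/1460) + 22/(-505 - 241)) = 1279 - (-56*(-1/1460) + 22/(-746)) = 1279 - (14/365 + 22*(-1/746)) = 1279 - (14/365 - 11/373) = 1279 - 1*1207/136145 = 1279 - 1207/136145 = 174128248/136145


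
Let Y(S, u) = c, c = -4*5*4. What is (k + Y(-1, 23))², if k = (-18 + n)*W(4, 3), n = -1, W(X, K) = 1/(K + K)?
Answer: 249001/36 ≈ 6916.7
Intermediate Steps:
c = -80 (c = -20*4 = -80)
W(X, K) = 1/(2*K)
Y(S, u) = -80
k = -19/6 (k = (-18 - 1)*((½)/3) = -19/(2*3) = -19*⅙ = -19/6 ≈ -3.1667)
(k + Y(-1, 23))² = (-19/6 - 80)² = (-499/6)² = 249001/36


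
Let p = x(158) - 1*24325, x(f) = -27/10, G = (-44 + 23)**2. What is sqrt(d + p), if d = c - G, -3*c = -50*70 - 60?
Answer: I*sqrt(21223830)/30 ≈ 153.56*I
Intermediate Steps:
c = 3560/3 (c = -(-50*70 - 60)/3 = -(-3500 - 60)/3 = -1/3*(-3560) = 3560/3 ≈ 1186.7)
G = 441 (G = (-21)**2 = 441)
x(f) = -27/10 (x(f) = -27*1/10 = -27/10)
p = -243277/10 (p = -27/10 - 1*24325 = -27/10 - 24325 = -243277/10 ≈ -24328.)
d = 2237/3 (d = 3560/3 - 1*441 = 3560/3 - 441 = 2237/3 ≈ 745.67)
sqrt(d + p) = sqrt(2237/3 - 243277/10) = sqrt(-707461/30) = I*sqrt(21223830)/30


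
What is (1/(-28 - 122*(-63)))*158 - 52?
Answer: -245621/4725 ≈ -51.983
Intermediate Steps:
(1/(-28 - 122*(-63)))*158 - 52 = (-1/63/(-150))*158 - 52 = -1/150*(-1/63)*158 - 52 = (1/9450)*158 - 52 = 79/4725 - 52 = -245621/4725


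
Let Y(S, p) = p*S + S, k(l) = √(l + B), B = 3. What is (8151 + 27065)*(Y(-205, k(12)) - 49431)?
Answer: -1747981376 - 7219280*√15 ≈ -1.7759e+9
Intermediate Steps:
k(l) = √(3 + l) (k(l) = √(l + 3) = √(3 + l))
Y(S, p) = S + S*p (Y(S, p) = S*p + S = S + S*p)
(8151 + 27065)*(Y(-205, k(12)) - 49431) = (8151 + 27065)*(-205*(1 + √(3 + 12)) - 49431) = 35216*(-205*(1 + √15) - 49431) = 35216*((-205 - 205*√15) - 49431) = 35216*(-49636 - 205*√15) = -1747981376 - 7219280*√15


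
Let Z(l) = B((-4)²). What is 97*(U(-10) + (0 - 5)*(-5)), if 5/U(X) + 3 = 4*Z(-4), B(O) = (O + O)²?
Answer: 9926010/4093 ≈ 2425.1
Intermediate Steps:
B(O) = 4*O² (B(O) = (2*O)² = 4*O²)
Z(l) = 1024 (Z(l) = 4*((-4)²)² = 4*16² = 4*256 = 1024)
U(X) = 5/4093 (U(X) = 5/(-3 + 4*1024) = 5/(-3 + 4096) = 5/4093)
97*(U(-10) + (0 - 5)*(-5)) = 97*(5/4093 + (0 - 5)*(-5)) = 97*(5/4093 - 5*(-5)) = 97*(5/4093 + 25) = 97*(102330/4093) = 9926010/4093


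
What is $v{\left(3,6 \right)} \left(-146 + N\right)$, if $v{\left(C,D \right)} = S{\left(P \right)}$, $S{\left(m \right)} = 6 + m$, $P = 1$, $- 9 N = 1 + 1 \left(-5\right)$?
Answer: $- \frac{9170}{9} \approx -1018.9$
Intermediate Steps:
$N = \frac{4}{9}$ ($N = - \frac{1 + 1 \left(-5\right)}{9} = - \frac{1 - 5}{9} = \left(- \frac{1}{9}\right) \left(-4\right) = \frac{4}{9} \approx 0.44444$)
$v{\left(C,D \right)} = 7$ ($v{\left(C,D \right)} = 6 + 1 = 7$)
$v{\left(3,6 \right)} \left(-146 + N\right) = 7 \left(-146 + \frac{4}{9}\right) = 7 \left(- \frac{1310}{9}\right) = - \frac{9170}{9}$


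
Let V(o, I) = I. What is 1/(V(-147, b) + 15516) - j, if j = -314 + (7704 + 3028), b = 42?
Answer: -162083243/15558 ≈ -10418.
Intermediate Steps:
j = 10418 (j = -314 + 10732 = 10418)
1/(V(-147, b) + 15516) - j = 1/(42 + 15516) - 1*10418 = 1/15558 - 10418 = -162083243/15558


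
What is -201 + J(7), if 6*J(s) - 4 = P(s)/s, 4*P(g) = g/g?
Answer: -33655/168 ≈ -200.33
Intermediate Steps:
P(g) = 1/4 (P(g) = (g/g)/4 = (1/4)*1 = 1/4)
J(s) = 2/3 + 1/(24*s) (J(s) = 2/3 + (1/(4*s))/6 = 2/3 + 1/(24*s))
-201 + J(7) = -201 + (1/24)*(1 + 16*7)/7 = -201 + (1/24)*(1/7)*(1 + 112) = -201 + (1/24)*(1/7)*113 = -201 + 113/168 = -33655/168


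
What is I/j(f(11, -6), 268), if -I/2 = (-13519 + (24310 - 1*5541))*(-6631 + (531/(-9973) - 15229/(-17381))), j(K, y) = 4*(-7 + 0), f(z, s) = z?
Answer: -430979856898875/173340713 ≈ -2.4863e+6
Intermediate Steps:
j(K, y) = -28 (j(K, y) = 4*(-7) = -28)
I = 1723919427595500/24762959 (I = -2*(-13519 + (24310 - 1*5541))*(-6631 + (531/(-9973) - 15229/(-17381))) = -2*(-13519 + (24310 - 5541))*(-6631 + (531*(-1/9973) - 15229*(-1/17381))) = -2*(-13519 + 18769)*(-6631 + (-531/9973 + 15229/17381)) = -10500*(-6631 + 142649506/173340713) = -10500*(-1149279618397)/173340713 = -2*(-861959713797750/24762959) = 1723919427595500/24762959 ≈ 6.9617e+7)
I/j(f(11, -6), 268) = (1723919427595500/24762959)/(-28) = (1723919427595500/24762959)*(-1/28) = -430979856898875/173340713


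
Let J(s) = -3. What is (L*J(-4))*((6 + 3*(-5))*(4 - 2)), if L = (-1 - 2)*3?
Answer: -486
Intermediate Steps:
L = -9 (L = -3*3 = -9)
(L*J(-4))*((6 + 3*(-5))*(4 - 2)) = (-9*(-3))*((6 + 3*(-5))*(4 - 2)) = 27*((6 - 15)*2) = 27*(-9*2) = 27*(-18) = -486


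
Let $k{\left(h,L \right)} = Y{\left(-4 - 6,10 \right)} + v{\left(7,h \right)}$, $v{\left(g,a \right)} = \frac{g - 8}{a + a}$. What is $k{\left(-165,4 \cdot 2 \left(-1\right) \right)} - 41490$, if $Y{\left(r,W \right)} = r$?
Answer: $- \frac{13694999}{330} \approx -41500.0$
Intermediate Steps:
$v{\left(g,a \right)} = \frac{-8 + g}{2 a}$
$k{\left(h,L \right)} = -10 - \frac{1}{2 h}$ ($k{\left(h,L \right)} = \left(-4 - 6\right) + \frac{-8 + 7}{2 h} = \left(-4 - 6\right) + \frac{1}{2} \frac{1}{h} \left(-1\right) = -10 - \frac{1}{2 h}$)
$k{\left(-165,4 \cdot 2 \left(-1\right) \right)} - 41490 = \left(-10 - \frac{1}{2 \left(-165\right)}\right) - 41490 = \left(-10 - - \frac{1}{330}\right) - 41490 = \left(-10 + \frac{1}{330}\right) - 41490 = - \frac{3299}{330} - 41490 = - \frac{13694999}{330}$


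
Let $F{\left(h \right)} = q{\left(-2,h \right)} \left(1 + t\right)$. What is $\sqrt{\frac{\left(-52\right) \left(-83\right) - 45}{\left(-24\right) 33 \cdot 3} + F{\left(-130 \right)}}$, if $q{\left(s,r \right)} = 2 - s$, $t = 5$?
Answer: $\frac{\sqrt{3481698}}{396} \approx 4.7119$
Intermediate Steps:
$F{\left(h \right)} = 24$ ($F{\left(h \right)} = \left(2 - -2\right) \left(1 + 5\right) = \left(2 + 2\right) 6 = 4 \cdot 6 = 24$)
$\sqrt{\frac{\left(-52\right) \left(-83\right) - 45}{\left(-24\right) 33 \cdot 3} + F{\left(-130 \right)}} = \sqrt{\frac{\left(-52\right) \left(-83\right) - 45}{\left(-24\right) 33 \cdot 3} + 24} = \sqrt{\frac{4316 - 45}{\left(-792\right) 3} + 24} = \sqrt{\frac{4271}{-2376} + 24} = \sqrt{4271 \left(- \frac{1}{2376}\right) + 24} = \sqrt{- \frac{4271}{2376} + 24} = \sqrt{\frac{52753}{2376}} = \frac{\sqrt{3481698}}{396}$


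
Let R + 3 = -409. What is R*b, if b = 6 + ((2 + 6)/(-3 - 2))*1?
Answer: -9064/5 ≈ -1812.8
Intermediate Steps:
b = 22/5 (b = 6 + (8/(-5))*1 = 6 + (8*(-1/5))*1 = 6 - 8/5*1 = 6 - 8/5 = 22/5 ≈ 4.4000)
R = -412 (R = -3 - 409 = -412)
R*b = -412*22/5 = -9064/5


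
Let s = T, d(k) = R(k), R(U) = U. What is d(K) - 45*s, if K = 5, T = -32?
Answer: 1445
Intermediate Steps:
d(k) = k
s = -32
d(K) - 45*s = 5 - 45*(-32) = 5 + 1440 = 1445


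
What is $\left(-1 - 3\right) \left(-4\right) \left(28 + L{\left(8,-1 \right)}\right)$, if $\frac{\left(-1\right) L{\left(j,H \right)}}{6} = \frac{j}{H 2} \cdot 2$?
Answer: $1216$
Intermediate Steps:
$L{\left(j,H \right)} = - \frac{6 j}{H}$ ($L{\left(j,H \right)} = - 6 \frac{j}{H 2} \cdot 2 = - 6 \frac{j}{2 H} 2 = - 6 \frac{j}{H} = - \frac{6 j}{H}$)
$\left(-1 - 3\right) \left(-4\right) \left(28 + L{\left(8,-1 \right)}\right) = \left(-1 - 3\right) \left(-4\right) \left(28 - \frac{48}{-1}\right) = \left(-4\right) \left(-4\right) \left(28 - 48 \left(-1\right)\right) = 16 \left(28 + 48\right) = 16 \cdot 76 = 1216$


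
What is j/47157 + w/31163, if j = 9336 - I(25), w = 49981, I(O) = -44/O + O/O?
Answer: 6017989702/3339894525 ≈ 1.8018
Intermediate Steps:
I(O) = 1 - 44/O (I(O) = -44/O + 1 = 1 - 44/O)
j = 233419/25 (j = 9336 - (-44 + 25)/25 = 9336 - (-19)/25 = 9336 - 1*(-19/25) = 9336 + 19/25 = 233419/25 ≈ 9336.8)
j/47157 + w/31163 = (233419/25)/47157 + 49981/31163 = (233419/25)*(1/47157) + 49981*(1/31163) = 233419/1178925 + 49981/31163 = 6017989702/3339894525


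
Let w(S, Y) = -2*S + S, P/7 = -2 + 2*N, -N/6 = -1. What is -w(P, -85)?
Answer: 70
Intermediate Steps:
N = 6 (N = -6*(-1) = 6)
P = 70 (P = 7*(-2 + 2*6) = 7*(-2 + 12) = 7*10 = 70)
w(S, Y) = -S
-w(P, -85) = -(-1)*70 = -1*(-70) = 70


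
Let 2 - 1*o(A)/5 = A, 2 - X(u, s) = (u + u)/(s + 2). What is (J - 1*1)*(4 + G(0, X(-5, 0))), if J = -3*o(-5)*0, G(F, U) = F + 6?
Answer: -10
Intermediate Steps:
X(u, s) = 2 - 2*u/(2 + s) (X(u, s) = 2 - (u + u)/(s + 2) = 2 - 2*u/(2 + s))
o(A) = 10 - 5*A
G(F, U) = 6 + F
J = 0 (J = -3*(10 - 5*(-5))*0 = -3*(10 + 25)*0 = -3*35*0 = -105*0 = 0)
(J - 1*1)*(4 + G(0, X(-5, 0))) = (0 - 1*1)*(4 + (6 + 0)) = (0 - 1)*(4 + 6) = -1*10 = -10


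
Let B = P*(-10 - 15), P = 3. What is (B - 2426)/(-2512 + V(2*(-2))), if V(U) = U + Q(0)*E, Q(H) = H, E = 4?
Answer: 2501/2516 ≈ 0.99404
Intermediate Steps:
V(U) = U (V(U) = U + 0*4 = U + 0 = U)
B = -75 (B = 3*(-10 - 15) = 3*(-25) = -75)
(B - 2426)/(-2512 + V(2*(-2))) = (-75 - 2426)/(-2512 + 2*(-2)) = -2501/(-2512 - 4) = -2501/(-2516) = -2501*(-1/2516) = 2501/2516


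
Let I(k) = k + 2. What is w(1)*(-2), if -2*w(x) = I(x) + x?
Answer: 4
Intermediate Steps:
I(k) = 2 + k
w(x) = -1 - x (w(x) = -((2 + x) + x)/2 = -(2 + 2*x)/2 = -1 - x)
w(1)*(-2) = (-1 - 1*1)*(-2) = (-1 - 1)*(-2) = -2*(-2) = 4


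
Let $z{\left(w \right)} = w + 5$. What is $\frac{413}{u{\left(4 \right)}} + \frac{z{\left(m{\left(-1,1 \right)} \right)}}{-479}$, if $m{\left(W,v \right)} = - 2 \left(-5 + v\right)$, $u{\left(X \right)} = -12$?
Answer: $- \frac{197983}{5748} \approx -34.444$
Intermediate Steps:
$m{\left(W,v \right)} = 10 - 2 v$
$z{\left(w \right)} = 5 + w$
$\frac{413}{u{\left(4 \right)}} + \frac{z{\left(m{\left(-1,1 \right)} \right)}}{-479} = \frac{413}{-12} + \frac{5 + \left(10 - 2\right)}{-479} = 413 \left(- \frac{1}{12}\right) + \left(5 + \left(10 - 2\right)\right) \left(- \frac{1}{479}\right) = - \frac{413}{12} + \left(5 + 8\right) \left(- \frac{1}{479}\right) = - \frac{413}{12} + 13 \left(- \frac{1}{479}\right) = - \frac{413}{12} - \frac{13}{479} = - \frac{197983}{5748}$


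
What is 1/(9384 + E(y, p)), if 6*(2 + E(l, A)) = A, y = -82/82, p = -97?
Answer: 6/56195 ≈ 0.00010677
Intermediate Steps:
y = -1 (y = -82*1/82 = -1)
E(l, A) = -2 + A/6
1/(9384 + E(y, p)) = 1/(9384 + (-2 + (⅙)*(-97))) = 1/(9384 + (-2 - 97/6)) = 1/(9384 - 109/6) = 1/(56195/6) = 6/56195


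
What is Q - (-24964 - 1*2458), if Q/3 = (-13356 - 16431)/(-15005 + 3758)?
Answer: 102834865/3749 ≈ 27430.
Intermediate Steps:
Q = 29787/3749 (Q = 3*((-13356 - 16431)/(-15005 + 3758)) = 3*(-29787/(-11247)) = 3*(-29787*(-1/11247)) = 3*(9929/3749) = 29787/3749 ≈ 7.9453)
Q - (-24964 - 1*2458) = 29787/3749 - (-24964 - 1*2458) = 29787/3749 - (-24964 - 2458) = 29787/3749 - 1*(-27422) = 29787/3749 + 27422 = 102834865/3749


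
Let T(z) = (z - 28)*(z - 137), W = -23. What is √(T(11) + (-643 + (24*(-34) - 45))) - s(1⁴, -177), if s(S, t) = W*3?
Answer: 69 + √638 ≈ 94.259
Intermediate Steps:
T(z) = (-137 + z)*(-28 + z) (T(z) = (-28 + z)*(-137 + z) = (-137 + z)*(-28 + z))
s(S, t) = -69 (s(S, t) = -23*3 = -69)
√(T(11) + (-643 + (24*(-34) - 45))) - s(1⁴, -177) = √((3836 + 11² - 165*11) + (-643 + (24*(-34) - 45))) - 1*(-69) = √((3836 + 121 - 1815) + (-643 + (-816 - 45))) + 69 = √(2142 + (-643 - 861)) + 69 = √(2142 - 1504) + 69 = √638 + 69 = 69 + √638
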